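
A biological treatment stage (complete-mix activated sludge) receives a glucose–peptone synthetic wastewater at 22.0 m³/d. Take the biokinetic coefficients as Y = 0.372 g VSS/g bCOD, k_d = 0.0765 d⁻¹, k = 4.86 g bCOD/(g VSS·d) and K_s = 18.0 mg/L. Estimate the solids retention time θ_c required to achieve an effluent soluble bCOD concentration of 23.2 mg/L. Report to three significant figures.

θ_c ≈ 1.06 d

At the target effluent, Y k S/(K_s+S) = 0.372×4.86×23.2/41.20 = 1.018 d⁻¹.
θ_c = 1/(μ − k_d) = 1/(1.018 − 0.0765) = 1/0.9416 = 1.062 d.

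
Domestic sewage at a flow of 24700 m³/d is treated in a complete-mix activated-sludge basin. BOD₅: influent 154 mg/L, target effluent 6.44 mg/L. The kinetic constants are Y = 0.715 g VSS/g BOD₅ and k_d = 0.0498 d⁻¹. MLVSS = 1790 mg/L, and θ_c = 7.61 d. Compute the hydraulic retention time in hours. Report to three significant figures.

Rearranging the biomass balance for a CMAS with decay, V = Y·Q·ΔS·θ_c / [X·(1+k_d θ_c)] = 0.715 × 24700 × (154 − 6.44) × 7.61 / [1790 × (1 + 0.0498 × 7.61)] = 1.98×10^7 / 2468 = 8034 m³.
τ = V/Q = 8034/24700 = 0.3253 d, or 7.807 h.

τ ≈ 7.81 h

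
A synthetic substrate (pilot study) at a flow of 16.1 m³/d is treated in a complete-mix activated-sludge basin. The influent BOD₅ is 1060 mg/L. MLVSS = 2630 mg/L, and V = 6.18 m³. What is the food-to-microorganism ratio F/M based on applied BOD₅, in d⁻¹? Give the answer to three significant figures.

F/M = Q·S₀ / (V·X) = 16.1 × 1060 / (6.180 × 2630) = 1.050 g BOD₅·(g VSS·d)⁻¹.

F/M ≈ 1.05 d⁻¹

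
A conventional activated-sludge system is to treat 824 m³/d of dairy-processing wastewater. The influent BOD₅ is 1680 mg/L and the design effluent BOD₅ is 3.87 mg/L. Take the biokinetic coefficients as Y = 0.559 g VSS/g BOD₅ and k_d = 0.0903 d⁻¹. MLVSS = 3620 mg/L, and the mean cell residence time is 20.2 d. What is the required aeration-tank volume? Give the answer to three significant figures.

V ≈ 1530 m³

From the SRT design equation V = Y Q (S₀−S) θ_c / [X (1 + k_d θ_c)] = 0.559 × 824 × (1680 − 3.87) × 20.2 / [3620 × (1 + 0.0903 × 20.2)] = 1.56×10^7 / 10223 = 1526 m³.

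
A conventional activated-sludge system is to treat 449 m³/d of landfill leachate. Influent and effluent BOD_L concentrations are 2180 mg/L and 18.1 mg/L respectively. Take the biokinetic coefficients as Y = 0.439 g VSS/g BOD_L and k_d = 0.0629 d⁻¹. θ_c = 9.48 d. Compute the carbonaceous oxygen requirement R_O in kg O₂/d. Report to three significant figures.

R_O ≈ 592 kg O₂/d

Correct the yield for decay: Y_obs = Y/(1 + k_d θ_c) = 0.439 / (1 + 0.0629 × 9.48) = 0.439 / 1.596 = 0.2750.
Q·(S₀ − S) = 449 × (2180 − 18.1) × 10⁻³ = 970.7 kg/d removed.
P_X = Y_obs·Q·(S₀ − S) = 0.2750 × 970.7 = 267.0 kg VSS/d.
R_O = Q·ΔS − 1.42 P_X = 970.7 − 379.1 = 591.6 kg O₂/d.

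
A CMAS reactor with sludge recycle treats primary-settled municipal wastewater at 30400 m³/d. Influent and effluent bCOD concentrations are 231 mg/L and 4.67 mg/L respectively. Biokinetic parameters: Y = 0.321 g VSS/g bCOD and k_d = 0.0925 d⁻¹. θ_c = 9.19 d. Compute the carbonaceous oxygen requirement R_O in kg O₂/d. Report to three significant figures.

R_O ≈ 5190 kg O₂/d

Y_obs = Y / (1 + k_d θ_c) = 0.321 / (1 + 0.0925 × 9.19) = 0.321 / 1.850 = 0.1735.
Substrate removed = Q·(S₀ − S) = 30400 m³/d × (231 − 4.67) g/m³ = 6.88×10^6 g/d = 6880 kg/d.
Biomass synthesised: P_X = Y_obs × 6880 = 1194 kg VSS/d.
Carbonaceous O₂ demand = substrate oxidised − cell-mass equivalent = 6880 − 1.42 × 1194 = 5185 kg O₂/d.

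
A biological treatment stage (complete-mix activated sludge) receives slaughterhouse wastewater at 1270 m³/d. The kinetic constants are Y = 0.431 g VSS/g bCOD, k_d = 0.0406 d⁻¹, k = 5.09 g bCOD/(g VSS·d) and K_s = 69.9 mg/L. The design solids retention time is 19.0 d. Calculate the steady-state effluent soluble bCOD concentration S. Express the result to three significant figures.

For a completely mixed reactor with recycle the Lawrence–McCarty relation gives S = K_s·(1 + k_d·θ_c) / [θ_c·(Y·k − k_d) − 1] = 69.9 × (1 + 0.0406 × 19.0) / [19.0 × (0.431 × 5.09 − 0.0406) − 1] = 123.8 / 39.91 = 3.102 mg/L.

S ≈ 3.10 mg/L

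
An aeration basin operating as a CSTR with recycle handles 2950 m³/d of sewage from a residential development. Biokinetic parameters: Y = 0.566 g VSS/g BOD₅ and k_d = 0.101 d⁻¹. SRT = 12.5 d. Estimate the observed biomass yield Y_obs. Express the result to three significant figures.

Y_obs = Y / (1 + k_d θ_c) = 0.566 / (1 + 0.101 × 12.5) = 0.566 / 2.263 = 0.2502.

Y_obs ≈ 0.250 g VSS/g BOD₅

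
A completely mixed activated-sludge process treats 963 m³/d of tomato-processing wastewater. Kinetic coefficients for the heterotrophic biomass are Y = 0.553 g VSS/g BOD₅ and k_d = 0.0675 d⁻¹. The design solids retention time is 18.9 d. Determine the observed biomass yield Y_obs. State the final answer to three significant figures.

Y_obs ≈ 0.243 g VSS/g BOD₅

Observed yield with endogenous decay: Y_obs = Y / (1 + k_d·θ_c) = 0.553 / (1 + 0.0675 × 18.9) = 0.553 / 2.276 = 0.2430 g VSS/g BOD₅.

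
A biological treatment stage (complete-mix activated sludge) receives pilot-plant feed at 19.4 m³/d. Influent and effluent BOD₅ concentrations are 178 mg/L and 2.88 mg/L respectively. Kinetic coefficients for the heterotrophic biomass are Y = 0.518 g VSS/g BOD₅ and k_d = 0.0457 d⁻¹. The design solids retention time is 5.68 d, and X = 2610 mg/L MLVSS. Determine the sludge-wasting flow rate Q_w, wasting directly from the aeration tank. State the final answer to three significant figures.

Rearranging the biomass balance for a CMAS with decay, V = Y·Q·ΔS·θ_c / [X·(1+k_d θ_c)] = 0.518 × 19.4 × (178 − 2.88) × 5.68 / [2610 × (1 + 0.0457 × 5.68)] = 10×10^3 / 3287 = 3.041 m³.
Wasting from the aeration tank: Q_w = V / θ_c = 3.041 / 5.68 = 0.5353 m³/d.

Q_w ≈ 0.535 m³/d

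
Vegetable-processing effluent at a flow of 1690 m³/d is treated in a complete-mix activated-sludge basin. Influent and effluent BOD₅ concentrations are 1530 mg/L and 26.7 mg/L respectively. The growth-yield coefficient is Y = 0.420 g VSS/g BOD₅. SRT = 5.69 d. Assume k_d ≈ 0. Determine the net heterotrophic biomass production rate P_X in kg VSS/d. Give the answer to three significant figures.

P_X ≈ 1070 kg VSS/d

No decay correction is needed, so Y_obs = Y = 0.420.
Substrate removed = Q·(S₀ − S) = 1690 m³/d × (1530 − 26.7) g/m³ = 2.54×10^6 g/d = 2541 kg/d.
P_X = Y_obs · Q(S₀ − S) = 0.4200 × 2541 = 1067 kg VSS/d.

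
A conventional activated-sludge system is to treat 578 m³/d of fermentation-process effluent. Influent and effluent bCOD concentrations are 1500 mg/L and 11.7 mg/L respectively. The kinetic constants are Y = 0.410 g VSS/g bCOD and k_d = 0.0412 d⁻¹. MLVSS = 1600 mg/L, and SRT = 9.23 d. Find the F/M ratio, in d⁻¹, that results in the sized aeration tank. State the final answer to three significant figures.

F/M ≈ 0.368 d⁻¹

From the SRT design equation V = Y Q (S₀−S) θ_c / [X (1 + k_d θ_c)] = 0.410 × 578 × (1500 − 11.7) × 9.23 / [1600 × (1 + 0.0412 × 9.23)] = 3.26×10^6 / 2208 = 1474 m³.
F/M = Q·S₀ / (V·X) = 578 × 1500 / (1474 × 1600) = 0.3676 g bCOD·(g VSS·d)⁻¹.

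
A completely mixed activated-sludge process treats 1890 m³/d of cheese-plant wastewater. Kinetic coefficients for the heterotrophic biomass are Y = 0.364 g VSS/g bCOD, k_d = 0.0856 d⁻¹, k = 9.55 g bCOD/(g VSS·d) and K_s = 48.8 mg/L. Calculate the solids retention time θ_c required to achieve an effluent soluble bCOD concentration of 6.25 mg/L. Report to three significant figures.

From 1/θ_c = Y·k·S/(K_s + S) − k_d: Y·k·S/(K_s+S) = 0.364 × 9.55 × 6.25 / (48.8 + 6.25) = 0.3947 d⁻¹.
θ_c = 1/(μ − k_d) = 1/(0.3947 − 0.0856) = 1/0.3091 = 3.236 d.

θ_c ≈ 3.24 d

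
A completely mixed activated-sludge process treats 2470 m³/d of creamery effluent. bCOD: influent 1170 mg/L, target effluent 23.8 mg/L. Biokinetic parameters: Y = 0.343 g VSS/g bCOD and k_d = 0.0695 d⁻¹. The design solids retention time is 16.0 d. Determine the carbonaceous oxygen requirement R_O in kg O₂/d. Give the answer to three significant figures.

R_O ≈ 2180 kg O₂/d

Y_obs = Y / (1 + k_d θ_c) = 0.343 / (1 + 0.0695 × 16.0) = 0.343 / 2.112 = 0.1624.
Mass of bCOD removed per day: Q(S₀ − S) = 2470 × 1146 g/m³ = 2831 kg/d.
Biomass synthesised: P_X = Y_obs × 2831 = 459.8 kg VSS/d.
Carbonaceous O₂ demand = substrate oxidised − cell-mass equivalent = 2831 − 1.42 × 459.8 = 2178 kg O₂/d.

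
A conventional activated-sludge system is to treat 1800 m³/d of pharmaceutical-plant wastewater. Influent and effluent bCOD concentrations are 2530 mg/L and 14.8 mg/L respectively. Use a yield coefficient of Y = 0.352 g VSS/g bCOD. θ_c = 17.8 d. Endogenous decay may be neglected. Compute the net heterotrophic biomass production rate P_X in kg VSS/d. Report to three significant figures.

Since k_d ≈ 0, Y_obs = Y = 0.352 g VSS/g bCOD.
Q·(S₀ − S) = 1800 × (2530 − 14.8) × 10⁻³ = 4527 kg/d removed.
P_X = Y_obs · Q(S₀ − S) = 0.3520 × 4527 = 1594 kg VSS/d.

P_X ≈ 1590 kg VSS/d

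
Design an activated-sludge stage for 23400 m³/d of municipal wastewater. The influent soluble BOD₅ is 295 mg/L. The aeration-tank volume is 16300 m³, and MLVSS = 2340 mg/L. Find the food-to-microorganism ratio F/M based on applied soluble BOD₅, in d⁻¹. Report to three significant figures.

F/M ≈ 0.181 d⁻¹

Food-to-microorganism ratio F/M = Q S₀ / (V X) = 23400 × 295 / (16300 × 2340) = 0.1810 d⁻¹.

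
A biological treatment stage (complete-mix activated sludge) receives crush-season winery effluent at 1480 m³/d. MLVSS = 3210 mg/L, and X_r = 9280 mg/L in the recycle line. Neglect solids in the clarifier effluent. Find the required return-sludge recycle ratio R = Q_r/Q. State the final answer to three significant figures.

Mass balance around the secondary clarifier (neglecting effluent solids): R = X / (X_r − X) = 3210 / (9280 − 3210) = 0.5288.

R ≈ 0.529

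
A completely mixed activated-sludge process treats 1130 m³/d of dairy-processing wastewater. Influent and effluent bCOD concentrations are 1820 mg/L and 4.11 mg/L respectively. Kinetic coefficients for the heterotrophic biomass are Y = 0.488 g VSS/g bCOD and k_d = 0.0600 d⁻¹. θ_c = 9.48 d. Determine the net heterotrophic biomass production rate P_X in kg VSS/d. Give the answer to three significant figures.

P_X ≈ 638 kg VSS/d

Correct the yield for decay: Y_obs = Y/(1 + k_d θ_c) = 0.488 / (1 + 0.0600 × 9.48) = 0.488 / 1.569 = 0.3111.
Substrate removed = Q·(S₀ − S) = 1130 m³/d × (1820 − 4.11) g/m³ = 2.05×10^6 g/d = 2052 kg/d.
Biomass produced: P_X = Y_obs·Q·ΔS = 0.3111 × 2052 ≈ 638.3 kg VSS/d.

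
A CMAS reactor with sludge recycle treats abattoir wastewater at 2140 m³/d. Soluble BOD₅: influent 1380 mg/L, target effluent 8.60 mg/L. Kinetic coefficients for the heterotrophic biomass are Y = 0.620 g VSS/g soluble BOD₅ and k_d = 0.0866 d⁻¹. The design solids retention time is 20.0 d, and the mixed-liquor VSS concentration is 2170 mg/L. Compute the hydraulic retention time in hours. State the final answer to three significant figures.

τ ≈ 68.8 h

Steady-state biomass mass balance: V·X·(1 + k_d·θ_c) = Y·Q·(S₀ − S)·θ_c, so V = 0.620 × 2140 × (1380 − 8.60) × 20.0 / [2170 × (1 + 0.0866 × 20.0)] = 3.64×10^7 / 5928 = 6138 m³.
HRT = V/Q = 6138 m³ / 2140 m³·d⁻¹ = 2.868 d × 24 = 68.84 h.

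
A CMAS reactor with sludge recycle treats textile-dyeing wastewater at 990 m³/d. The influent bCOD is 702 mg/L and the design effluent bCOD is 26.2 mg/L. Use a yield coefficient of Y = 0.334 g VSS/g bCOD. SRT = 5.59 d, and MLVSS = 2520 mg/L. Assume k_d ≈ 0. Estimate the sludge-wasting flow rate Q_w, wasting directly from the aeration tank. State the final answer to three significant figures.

Q_w ≈ 88.7 m³/d

With k_d = 0 the design equation reduces to V = Y Q (S₀−S) θ_c / X = 0.334 × 990 × (702 − 26.2) × 5.59 / 2520 = 495.7 m³.
With mixed-liquor wasting, θ_c = V/Q_w, so Q_w = V/θ_c = 495.7/5.59 = 88.67 m³/d.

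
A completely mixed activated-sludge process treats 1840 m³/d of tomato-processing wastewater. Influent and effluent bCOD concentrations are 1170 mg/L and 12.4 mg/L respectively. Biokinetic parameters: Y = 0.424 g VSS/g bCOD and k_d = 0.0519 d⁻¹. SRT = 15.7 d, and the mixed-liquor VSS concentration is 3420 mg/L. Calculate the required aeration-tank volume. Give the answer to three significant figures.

Rearranging the biomass balance for a CMAS with decay, V = Y·Q·ΔS·θ_c / [X·(1+k_d θ_c)] = 0.424 × 1840 × (1170 − 12.4) × 15.7 / [3420 × (1 + 0.0519 × 15.7)] = 1.42×10^7 / 6207 = 2284 m³.

V ≈ 2280 m³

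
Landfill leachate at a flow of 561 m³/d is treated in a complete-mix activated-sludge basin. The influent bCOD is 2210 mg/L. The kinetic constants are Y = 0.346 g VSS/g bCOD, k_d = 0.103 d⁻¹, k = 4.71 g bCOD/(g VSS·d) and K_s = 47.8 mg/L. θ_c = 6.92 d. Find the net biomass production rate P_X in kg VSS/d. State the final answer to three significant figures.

For a completely mixed reactor with recycle the Lawrence–McCarty relation gives S = K_s·(1 + k_d·θ_c) / [θ_c·(Y·k − k_d) − 1] = 47.8 × (1 + 0.103 × 6.92) / [6.92 × (0.346 × 4.71 − 0.103) − 1] = 81.87 / 9.564 = 8.560 mg/L.
The observed yield is Y_obs = Y/(1 + k_d·θ_c) = 0.346 / (1 + 0.103 × 6.92) = 0.346 / 1.713 = 0.2020 g VSS per g bCOD removed.
Q·(S₀ − S) = 561 × (2210 − 8.56) × 10⁻³ = 1235 kg/d removed.
P_X = Y_obs · Q(S₀ − S) = 0.2020 × 1235 = 249.5 kg VSS/d.

P_X ≈ 249 kg VSS/d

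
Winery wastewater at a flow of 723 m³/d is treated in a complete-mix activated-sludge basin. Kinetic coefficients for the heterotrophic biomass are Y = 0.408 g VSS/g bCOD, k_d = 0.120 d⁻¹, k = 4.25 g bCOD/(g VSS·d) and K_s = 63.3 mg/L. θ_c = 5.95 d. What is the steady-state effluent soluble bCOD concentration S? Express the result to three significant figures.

S ≈ 12.6 mg/L

Effluent substrate depends only on kinetics and SRT: S = K_s(1 + k_d θ_c) / [θ_c(Yk − k_d) − 1] = 63.3 × (1 + 0.120 × 5.95) / [5.95 × (0.408 × 4.25 − 0.120) − 1] = 108.5 / 8.603 = 12.61 mg/L.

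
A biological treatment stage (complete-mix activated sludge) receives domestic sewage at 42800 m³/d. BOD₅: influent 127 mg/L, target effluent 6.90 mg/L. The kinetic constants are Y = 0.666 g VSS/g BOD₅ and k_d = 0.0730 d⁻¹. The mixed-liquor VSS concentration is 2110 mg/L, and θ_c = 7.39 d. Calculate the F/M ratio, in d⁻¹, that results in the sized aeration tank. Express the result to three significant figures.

F/M ≈ 0.331 d⁻¹

Steady-state biomass mass balance: V·X·(1 + k_d·θ_c) = Y·Q·(S₀ − S)·θ_c, so V = 0.666 × 42800 × (127 − 6.90) × 7.39 / [2110 × (1 + 0.0730 × 7.39)] = 2.53×10^7 / 3248 = 7788 m³.
Food-to-microorganism ratio F/M = Q S₀ / (V X) = 42800 × 127 / (7788 × 2110) = 0.3308 d⁻¹.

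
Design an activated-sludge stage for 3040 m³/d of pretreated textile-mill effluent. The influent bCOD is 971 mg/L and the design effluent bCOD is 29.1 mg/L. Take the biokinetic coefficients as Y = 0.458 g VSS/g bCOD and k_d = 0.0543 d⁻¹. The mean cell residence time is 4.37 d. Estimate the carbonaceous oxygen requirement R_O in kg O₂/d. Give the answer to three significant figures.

R_O ≈ 1360 kg O₂/d

Correct the yield for decay: Y_obs = Y/(1 + k_d θ_c) = 0.458 / (1 + 0.0543 × 4.37) = 0.458 / 1.237 = 0.3702.
ΔS = 971 − 29.1 = 941.9 mg/L, so the substrate removal rate is 3040 × 941.9/1000 = 2863 kg bCOD/d.
Biomass synthesised: P_X = Y_obs × 2863 = 1060 kg VSS/d.
Carbonaceous O₂ demand = substrate oxidised − cell-mass equivalent = 2863 − 1.42 × 1060 = 1358 kg O₂/d.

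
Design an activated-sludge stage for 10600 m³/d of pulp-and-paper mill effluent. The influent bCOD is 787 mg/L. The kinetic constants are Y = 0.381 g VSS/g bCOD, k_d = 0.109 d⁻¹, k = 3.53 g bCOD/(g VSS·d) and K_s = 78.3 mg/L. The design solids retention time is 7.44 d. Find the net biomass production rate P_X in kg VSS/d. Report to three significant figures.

P_X ≈ 1720 kg VSS/d

From the Monod/SRT balance for a CMAS, S = K_s·(1+k_d θ_c)/[θ_c·(Y k − k_d) − 1] = 78.3 × (1 + 0.109 × 7.44) / [7.44 × (0.381 × 3.53 − 0.109) − 1] = 141.8 / 8.195 = 17.30 mg/L.
Correct the yield for decay: Y_obs = Y/(1 + k_d θ_c) = 0.381 / (1 + 0.109 × 7.44) = 0.381 / 1.811 = 0.2104.
Q·(S₀ − S) = 10600 × (787 − 17.3) × 10⁻³ = 8159 kg/d removed.
Biomass produced: P_X = Y_obs·Q·ΔS = 0.2104 × 8159 ≈ 1716 kg VSS/d.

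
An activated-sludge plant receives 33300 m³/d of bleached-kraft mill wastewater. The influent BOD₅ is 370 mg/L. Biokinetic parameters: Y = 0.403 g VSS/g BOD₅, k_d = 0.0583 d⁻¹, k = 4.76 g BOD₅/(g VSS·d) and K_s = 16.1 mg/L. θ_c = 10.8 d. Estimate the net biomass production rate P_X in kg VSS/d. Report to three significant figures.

For a completely mixed reactor with recycle the Lawrence–McCarty relation gives S = K_s·(1 + k_d·θ_c) / [θ_c·(Y·k − k_d) − 1] = 16.1 × (1 + 0.0583 × 10.8) / [10.8 × (0.403 × 4.76 − 0.0583) − 1] = 26.24 / 19.09 = 1.375 mg/L.
Correct the yield for decay: Y_obs = Y/(1 + k_d θ_c) = 0.403 / (1 + 0.0583 × 10.8) = 0.403 / 1.630 = 0.2473.
Substrate removed = Q·(S₀ − S) = 33300 m³/d × (370 − 1.37) g/m³ = 1.23×10^7 g/d = 12275 kg/d.
Net biomass production P_X = Y_obs × Q·(S₀ − S) = 0.2473 × 12275 = 3036 kg VSS/d.

P_X ≈ 3040 kg VSS/d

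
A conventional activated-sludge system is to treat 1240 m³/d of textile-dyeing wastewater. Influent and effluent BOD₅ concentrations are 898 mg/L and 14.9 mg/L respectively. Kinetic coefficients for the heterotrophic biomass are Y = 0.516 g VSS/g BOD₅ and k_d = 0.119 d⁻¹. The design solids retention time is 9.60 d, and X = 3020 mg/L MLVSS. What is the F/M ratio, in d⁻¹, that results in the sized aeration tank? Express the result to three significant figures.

Steady-state biomass mass balance: V·X·(1 + k_d·θ_c) = Y·Q·(S₀ − S)·θ_c, so V = 0.516 × 1240 × (898 − 14.9) × 9.60 / [3020 × (1 + 0.119 × 9.60)] = 5.42×10^6 / 6470 = 838.4 m³.
F/M = applied load / biomass = Q·S₀/(V·X) = 1240 × 898 / (838.4 × 3020) = 0.4398 d⁻¹.

F/M ≈ 0.440 d⁻¹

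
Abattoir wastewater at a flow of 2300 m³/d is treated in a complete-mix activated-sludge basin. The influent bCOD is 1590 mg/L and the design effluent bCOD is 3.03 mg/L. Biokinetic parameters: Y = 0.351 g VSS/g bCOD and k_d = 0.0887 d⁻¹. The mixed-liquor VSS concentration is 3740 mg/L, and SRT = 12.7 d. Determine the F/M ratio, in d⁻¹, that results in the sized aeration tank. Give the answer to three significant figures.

F/M ≈ 0.478 d⁻¹

Steady-state biomass mass balance: V·X·(1 + k_d·θ_c) = Y·Q·(S₀ − S)·θ_c, so V = 0.351 × 2300 × (1590 − 3.03) × 12.7 / [3740 × (1 + 0.0887 × 12.7)] = 1.63×10^7 / 7953 = 2046 m³.
Food-to-microorganism ratio F/M = Q S₀ / (V X) = 2300 × 1590 / (2046 × 3740) = 0.4779 d⁻¹.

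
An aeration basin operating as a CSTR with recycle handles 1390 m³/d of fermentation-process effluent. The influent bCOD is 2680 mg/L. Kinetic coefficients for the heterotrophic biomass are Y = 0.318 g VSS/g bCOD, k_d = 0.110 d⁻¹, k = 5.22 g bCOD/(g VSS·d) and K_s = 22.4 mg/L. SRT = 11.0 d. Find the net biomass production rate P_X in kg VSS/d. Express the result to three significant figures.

P_X ≈ 535 kg VSS/d

For a completely mixed reactor with recycle the Lawrence–McCarty relation gives S = K_s·(1 + k_d·θ_c) / [θ_c·(Y·k − k_d) − 1] = 22.4 × (1 + 0.110 × 11.0) / [11.0 × (0.318 × 5.22 − 0.110) − 1] = 49.50 / 16.05 = 3.084 mg/L.
The observed yield is Y_obs = Y/(1 + k_d·θ_c) = 0.318 / (1 + 0.110 × 11.0) = 0.318 / 2.210 = 0.1439 g VSS per g bCOD removed.
Substrate removed = Q·(S₀ − S) = 1390 m³/d × (2680 − 3.08) g/m³ = 3.72×10^6 g/d = 3721 kg/d.
So the net sludge growth is P_X = 0.1439 × 3721 = 535.4 kg VSS/d.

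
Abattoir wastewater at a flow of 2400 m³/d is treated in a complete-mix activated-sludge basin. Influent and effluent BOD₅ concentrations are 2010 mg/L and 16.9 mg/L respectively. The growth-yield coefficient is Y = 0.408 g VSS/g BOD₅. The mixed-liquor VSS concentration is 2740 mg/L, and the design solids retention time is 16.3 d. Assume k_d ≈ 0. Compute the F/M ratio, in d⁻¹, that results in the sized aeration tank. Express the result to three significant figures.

Biomass mass balance (decay neglected): V·X = Y·Q·(S₀ − S)·θ_c, so V = 0.408 × 2400 × (2010 − 16.9) × 16.3 / 2740 = 11610 m³.
Food-to-microorganism ratio F/M = Q S₀ / (V X) = 2400 × 2010 / (11610 × 2740) = 0.1516 d⁻¹.

F/M ≈ 0.152 d⁻¹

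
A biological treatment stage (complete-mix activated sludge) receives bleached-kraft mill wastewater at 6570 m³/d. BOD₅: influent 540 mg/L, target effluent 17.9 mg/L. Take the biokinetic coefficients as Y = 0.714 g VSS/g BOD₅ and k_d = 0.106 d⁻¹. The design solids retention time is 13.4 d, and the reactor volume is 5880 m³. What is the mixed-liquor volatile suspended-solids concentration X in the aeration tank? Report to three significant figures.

X = Y·Q·ΔS·θ_c / [V·(1 + k_d θ_c)] = 0.714 × 6570 × (540 − 17.9) × 13.4 / [5880 × (1 + 0.106 × 13.4)] = 2306 mg/L.

X ≈ 2310 mg/L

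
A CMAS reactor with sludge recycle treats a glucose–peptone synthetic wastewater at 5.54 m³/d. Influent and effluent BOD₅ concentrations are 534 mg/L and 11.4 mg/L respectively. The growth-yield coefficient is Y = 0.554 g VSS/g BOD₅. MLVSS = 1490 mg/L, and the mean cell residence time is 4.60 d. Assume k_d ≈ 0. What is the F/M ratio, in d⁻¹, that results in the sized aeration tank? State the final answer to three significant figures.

Biomass mass balance (decay neglected): V·X = Y·Q·(S₀ − S)·θ_c, so V = 0.554 × 5.54 × (534 − 11.4) × 4.60 / 1490 = 4.952 m³.
Food-to-microorganism ratio F/M = Q S₀ / (V X) = 5.54 × 534 / (4.952 × 1490) = 0.4010 d⁻¹.

F/M ≈ 0.401 d⁻¹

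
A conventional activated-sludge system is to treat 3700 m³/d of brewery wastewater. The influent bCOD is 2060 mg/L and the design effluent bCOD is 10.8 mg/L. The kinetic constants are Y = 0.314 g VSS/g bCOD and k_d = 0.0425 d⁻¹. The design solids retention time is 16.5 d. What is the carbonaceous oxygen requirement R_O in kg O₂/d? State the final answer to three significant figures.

R_O ≈ 5590 kg O₂/d

Y_obs = Y / (1 + k_d θ_c) = 0.314 / (1 + 0.0425 × 16.5) = 0.314 / 1.701 = 0.1846.
Mass of bCOD removed per day: Q(S₀ − S) = 3700 × 2049 g/m³ = 7582 kg/d.
Net sludge production P_X = 0.1846 × 7582 = 1399 kg VSS/d.
R_O = Q·ΔS − 1.42 P_X = 7582 − 1987 = 5595 kg O₂/d.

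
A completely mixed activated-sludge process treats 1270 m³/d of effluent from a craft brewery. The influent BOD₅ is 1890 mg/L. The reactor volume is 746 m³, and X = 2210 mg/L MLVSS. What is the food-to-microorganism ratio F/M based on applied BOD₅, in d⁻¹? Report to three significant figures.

F/M = Q·S₀ / (V·X) = 1270 × 1890 / (746.0 × 2210) = 1.456 g BOD₅·(g VSS·d)⁻¹.

F/M ≈ 1.46 d⁻¹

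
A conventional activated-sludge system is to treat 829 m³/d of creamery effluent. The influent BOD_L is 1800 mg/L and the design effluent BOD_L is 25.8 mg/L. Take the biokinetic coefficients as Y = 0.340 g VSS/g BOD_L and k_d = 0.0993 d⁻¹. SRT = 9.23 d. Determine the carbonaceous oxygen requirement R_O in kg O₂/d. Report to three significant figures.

R_O ≈ 1100 kg O₂/d

The observed yield is Y_obs = Y/(1 + k_d·θ_c) = 0.340 / (1 + 0.0993 × 9.23) = 0.340 / 1.917 = 0.1774 g VSS per g BOD_L removed.
Q·(S₀ − S) = 829 × (1800 − 25.8) × 10⁻³ = 1471 kg/d removed.
Net sludge production P_X = 0.1774 × 1471 = 260.9 kg VSS/d.
R_O = Q·ΔS − 1.42 P_X = 1471 − 370.5 = 1100 kg O₂/d.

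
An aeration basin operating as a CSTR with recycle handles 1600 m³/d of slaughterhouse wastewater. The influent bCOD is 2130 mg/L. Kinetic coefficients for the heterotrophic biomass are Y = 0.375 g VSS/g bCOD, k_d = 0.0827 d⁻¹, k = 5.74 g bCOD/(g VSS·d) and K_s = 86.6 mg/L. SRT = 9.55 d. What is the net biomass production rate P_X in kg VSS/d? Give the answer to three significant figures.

P_X ≈ 711 kg VSS/d

Effluent substrate depends only on kinetics and SRT: S = K_s(1 + k_d θ_c) / [θ_c(Yk − k_d) − 1] = 86.6 × (1 + 0.0827 × 9.55) / [9.55 × (0.375 × 5.74 − 0.0827) − 1] = 155.0 / 18.77 = 8.259 mg/L.
Correct the yield for decay: Y_obs = Y/(1 + k_d θ_c) = 0.375 / (1 + 0.0827 × 9.55) = 0.375 / 1.790 = 0.2095.
ΔS = 2130 − 8.26 = 2122 mg/L, so the substrate removal rate is 1600 × 2122/1000 = 3395 kg bCOD/d.
P_X = Y_obs · Q(S₀ − S) = 0.2095 × 3395 = 711.3 kg VSS/d.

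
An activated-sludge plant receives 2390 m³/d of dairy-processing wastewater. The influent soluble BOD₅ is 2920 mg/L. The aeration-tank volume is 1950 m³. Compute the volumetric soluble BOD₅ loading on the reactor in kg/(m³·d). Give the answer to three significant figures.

L_v ≈ 3.58 kg soluble BOD₅/(m³·d)

Volumetric loading L_v = Q·S₀ / V = 2390 × 2920 g/m³ / 1950 m³ = 3579 g/(m³·d) = 3.579 kg soluble BOD₅/(m³·d).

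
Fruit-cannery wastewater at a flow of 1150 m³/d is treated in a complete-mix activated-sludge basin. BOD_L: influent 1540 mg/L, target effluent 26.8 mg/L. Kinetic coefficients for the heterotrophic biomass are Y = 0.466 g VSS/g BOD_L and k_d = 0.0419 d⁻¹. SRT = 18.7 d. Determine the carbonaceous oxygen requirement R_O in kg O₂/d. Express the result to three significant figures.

R_O ≈ 1090 kg O₂/d

Observed yield with endogenous decay: Y_obs = Y / (1 + k_d·θ_c) = 0.466 / (1 + 0.0419 × 18.7) = 0.466 / 1.784 = 0.2613 g VSS/g BOD_L.
Substrate removed = Q·(S₀ − S) = 1150 m³/d × (1540 − 26.8) g/m³ = 1.74×10^6 g/d = 1740 kg/d.
P_X = Y_obs·Q·(S₀ − S) = 0.2613 × 1740 = 454.7 kg VSS/d.
R_O = Q·(S₀ − S) − 1.42·P_X = 1740 − 1.42 × 454.7 = 1095 kg O₂/d.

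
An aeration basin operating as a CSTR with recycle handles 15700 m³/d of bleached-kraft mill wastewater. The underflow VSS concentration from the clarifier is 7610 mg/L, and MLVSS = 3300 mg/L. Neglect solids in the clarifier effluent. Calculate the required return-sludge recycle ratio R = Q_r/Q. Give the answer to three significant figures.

R ≈ 0.766

Solids balance on the clarifier gives (1+R)X = R·X_r, so R = X/(X_r − X) = 3300 / (7610 − 3300) = 0.7657.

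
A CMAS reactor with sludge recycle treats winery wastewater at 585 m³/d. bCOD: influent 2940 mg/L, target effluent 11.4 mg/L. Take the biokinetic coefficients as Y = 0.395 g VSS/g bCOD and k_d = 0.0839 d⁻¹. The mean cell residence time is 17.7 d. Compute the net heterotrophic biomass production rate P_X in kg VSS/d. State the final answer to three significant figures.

Y_obs = Y / (1 + k_d θ_c) = 0.395 / (1 + 0.0839 × 17.7) = 0.395 / 2.485 = 0.1590.
Substrate removed = Q·(S₀ − S) = 585 m³/d × (2940 − 11.4) g/m³ = 1.71×10^6 g/d = 1713 kg/d.
Net biomass production P_X = Y_obs × Q·(S₀ − S) = 0.1590 × 1713 = 272.3 kg VSS/d.

P_X ≈ 272 kg VSS/d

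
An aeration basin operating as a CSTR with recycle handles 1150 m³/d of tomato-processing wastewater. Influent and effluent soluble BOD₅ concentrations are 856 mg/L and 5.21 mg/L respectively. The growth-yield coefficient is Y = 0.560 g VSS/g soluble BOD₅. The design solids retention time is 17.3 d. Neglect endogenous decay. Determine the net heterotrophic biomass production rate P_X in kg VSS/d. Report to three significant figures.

P_X ≈ 548 kg VSS/d

No decay correction is needed, so Y_obs = Y = 0.560.
Mass of soluble BOD₅ removed per day: Q(S₀ − S) = 1150 × 850.8 g/m³ = 978.4 kg/d.
Net biomass production P_X = Y_obs × Q·(S₀ − S) = 0.5600 × 978.4 = 547.9 kg VSS/d.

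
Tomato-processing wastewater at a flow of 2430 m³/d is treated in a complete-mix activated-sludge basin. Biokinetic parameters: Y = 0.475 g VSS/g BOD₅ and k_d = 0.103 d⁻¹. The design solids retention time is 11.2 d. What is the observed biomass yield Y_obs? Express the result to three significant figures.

Y_obs ≈ 0.221 g VSS/g BOD₅

Y_obs = Y / (1 + k_d θ_c) = 0.475 / (1 + 0.103 × 11.2) = 0.475 / 2.154 = 0.2206.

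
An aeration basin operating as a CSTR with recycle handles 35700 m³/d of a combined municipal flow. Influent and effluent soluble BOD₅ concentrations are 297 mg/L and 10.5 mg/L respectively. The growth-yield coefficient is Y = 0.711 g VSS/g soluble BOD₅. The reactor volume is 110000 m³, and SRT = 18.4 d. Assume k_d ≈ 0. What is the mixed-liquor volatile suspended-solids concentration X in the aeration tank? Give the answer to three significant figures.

From V·X = Y·Q·(S₀ − S)·θ_c (decay neglected): X = 0.711 × 35700 × (297 − 10.5) × 18.4 / 110000 = 1216 mg/L.

X ≈ 1220 mg/L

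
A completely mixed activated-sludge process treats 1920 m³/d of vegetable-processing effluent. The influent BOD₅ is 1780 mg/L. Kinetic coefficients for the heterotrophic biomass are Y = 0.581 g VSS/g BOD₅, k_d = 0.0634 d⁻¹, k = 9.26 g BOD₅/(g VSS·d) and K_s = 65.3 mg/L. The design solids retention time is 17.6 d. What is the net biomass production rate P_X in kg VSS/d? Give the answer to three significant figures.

P_X ≈ 938 kg VSS/d

For a completely mixed reactor with recycle the Lawrence–McCarty relation gives S = K_s·(1 + k_d·θ_c) / [θ_c·(Y·k − k_d) − 1] = 65.3 × (1 + 0.0634 × 17.6) / [17.6 × (0.581 × 9.26 − 0.0634) − 1] = 138.2 / 92.57 = 1.492 mg/L.
Observed yield with endogenous decay: Y_obs = Y / (1 + k_d·θ_c) = 0.581 / (1 + 0.0634 × 17.6) = 0.581 / 2.116 = 0.2746 g VSS/g BOD₅.
Q·(S₀ − S) = 1920 × (1780 − 1.49) × 10⁻³ = 3415 kg/d removed.
Net biomass production P_X = Y_obs × Q·(S₀ − S) = 0.2746 × 3415 = 937.7 kg VSS/d.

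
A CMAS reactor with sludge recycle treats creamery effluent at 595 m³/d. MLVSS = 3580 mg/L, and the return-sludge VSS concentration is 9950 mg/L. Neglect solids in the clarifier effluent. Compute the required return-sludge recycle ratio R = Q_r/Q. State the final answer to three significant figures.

R ≈ 0.562

R = Q_r/Q = X/(X_r − X) = 3580 / (9950 − 3580) = 0.5620.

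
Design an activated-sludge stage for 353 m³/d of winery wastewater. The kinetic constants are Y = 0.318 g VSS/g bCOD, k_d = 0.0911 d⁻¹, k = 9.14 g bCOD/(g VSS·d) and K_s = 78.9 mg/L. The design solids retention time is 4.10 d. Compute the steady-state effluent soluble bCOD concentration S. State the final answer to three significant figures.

For a completely mixed reactor with recycle the Lawrence–McCarty relation gives S = K_s·(1 + k_d·θ_c) / [θ_c·(Y·k − k_d) − 1] = 78.9 × (1 + 0.0911 × 4.10) / [4.10 × (0.318 × 9.14 − 0.0911) − 1] = 108.4 / 10.54 = 10.28 mg/L.

S ≈ 10.3 mg/L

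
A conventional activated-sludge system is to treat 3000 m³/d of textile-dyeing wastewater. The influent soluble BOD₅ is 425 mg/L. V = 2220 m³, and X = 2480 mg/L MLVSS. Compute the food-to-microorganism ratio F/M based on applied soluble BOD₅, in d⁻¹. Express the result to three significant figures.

F/M ≈ 0.232 d⁻¹

F/M = applied load / biomass = Q·S₀/(V·X) = 3000 × 425 / (2220 × 2480) = 0.2316 d⁻¹.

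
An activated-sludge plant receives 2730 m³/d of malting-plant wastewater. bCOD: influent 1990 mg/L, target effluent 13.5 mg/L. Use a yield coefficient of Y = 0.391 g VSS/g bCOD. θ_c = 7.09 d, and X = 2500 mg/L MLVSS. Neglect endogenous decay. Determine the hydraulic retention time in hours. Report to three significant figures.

V·X = Y·Q·ΔS·θ_c gives V = 0.391 × 2730 × (1990 − 13.5) × 7.09 / 2500 = 5983 m³.
τ = V/Q = 5983/2730 = 2.192 d, or 52.60 h.

τ ≈ 52.6 h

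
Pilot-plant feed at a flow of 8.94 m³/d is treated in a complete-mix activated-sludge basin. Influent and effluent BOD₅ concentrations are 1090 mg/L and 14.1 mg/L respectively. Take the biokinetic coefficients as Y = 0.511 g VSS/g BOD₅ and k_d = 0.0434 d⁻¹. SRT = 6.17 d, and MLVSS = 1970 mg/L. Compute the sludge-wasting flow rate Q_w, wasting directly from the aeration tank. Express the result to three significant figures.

Q_w ≈ 1.97 m³/d

Steady-state biomass mass balance: V·X·(1 + k_d·θ_c) = Y·Q·(S₀ − S)·θ_c, so V = 0.511 × 8.94 × (1090 − 14.1) × 6.17 / [1970 × (1 + 0.0434 × 6.17)] = 3.03×10^4 / 2498 = 12.14 m³.
For wasting at MLVSS concentration, Q_w = V/θ_c = 12.14/6.17 = 1.968 m³/d.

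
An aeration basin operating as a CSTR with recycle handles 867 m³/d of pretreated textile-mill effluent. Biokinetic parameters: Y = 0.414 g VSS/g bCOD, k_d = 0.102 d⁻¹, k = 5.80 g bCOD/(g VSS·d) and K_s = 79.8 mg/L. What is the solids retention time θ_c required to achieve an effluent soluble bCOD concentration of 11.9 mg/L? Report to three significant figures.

Specific growth rate at S = 11.9 mg/L: μ = YkS/(K_s+S) = 0.414·5.80·11.9/(79.8+11.9) = 0.3116 d⁻¹.
Then 1/θ_c = μ − k_d = 0.3116 − 0.102 = 0.2096 d⁻¹, giving θ_c = 4.771 d.

θ_c ≈ 4.77 d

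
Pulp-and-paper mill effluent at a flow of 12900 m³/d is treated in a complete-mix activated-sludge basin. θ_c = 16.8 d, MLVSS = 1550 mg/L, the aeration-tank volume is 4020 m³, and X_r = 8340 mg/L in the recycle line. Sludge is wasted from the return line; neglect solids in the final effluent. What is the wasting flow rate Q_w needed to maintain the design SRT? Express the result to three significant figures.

Q_w ≈ 44.5 m³/d

θ_c = V·X/(Q_w·X_r) when wasting from the recycle, so Q_w = V·X/(θ_c·X_r) = 4020 × 1550 / (16.8 × 8340) = 44.47 m³/d.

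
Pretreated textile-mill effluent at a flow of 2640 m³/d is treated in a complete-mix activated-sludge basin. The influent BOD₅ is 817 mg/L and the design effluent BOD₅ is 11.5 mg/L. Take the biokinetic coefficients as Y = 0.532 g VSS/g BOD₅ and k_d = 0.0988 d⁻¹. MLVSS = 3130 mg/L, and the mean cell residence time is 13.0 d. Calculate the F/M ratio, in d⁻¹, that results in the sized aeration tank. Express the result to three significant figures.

From the SRT design equation V = Y Q (S₀−S) θ_c / [X (1 + k_d θ_c)] = 0.532 × 2640 × (817 − 11.5) × 13.0 / [3130 × (1 + 0.0988 × 13.0)] = 1.47×10^7 / 7150 = 2057 m³.
F/M = Q·S₀ / (V·X) = 2640 × 817 / (2057 × 3130) = 0.3350 g BOD₅·(g VSS·d)⁻¹.

F/M ≈ 0.335 d⁻¹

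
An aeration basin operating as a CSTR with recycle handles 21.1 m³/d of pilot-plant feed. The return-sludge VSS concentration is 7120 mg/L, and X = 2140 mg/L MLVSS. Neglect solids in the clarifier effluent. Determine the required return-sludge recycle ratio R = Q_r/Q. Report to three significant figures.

R = Q_r/Q = X/(X_r − X) = 2140 / (7120 − 2140) = 0.4297.

R ≈ 0.430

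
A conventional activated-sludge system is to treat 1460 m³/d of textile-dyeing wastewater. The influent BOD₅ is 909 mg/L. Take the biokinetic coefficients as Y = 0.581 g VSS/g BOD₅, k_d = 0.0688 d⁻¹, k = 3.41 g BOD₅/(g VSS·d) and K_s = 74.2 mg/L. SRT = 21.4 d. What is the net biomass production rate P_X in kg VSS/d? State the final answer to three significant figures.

P_X ≈ 310 kg VSS/d

Effluent substrate depends only on kinetics and SRT: S = K_s(1 + k_d θ_c) / [θ_c(Yk − k_d) − 1] = 74.2 × (1 + 0.0688 × 21.4) / [21.4 × (0.581 × 3.41 − 0.0688) − 1] = 183.4 / 39.93 = 4.595 mg/L.
Y_obs = Y / (1 + k_d θ_c) = 0.581 / (1 + 0.0688 × 21.4) = 0.581 / 2.472 = 0.2350.
Substrate removed = Q·(S₀ − S) = 1460 m³/d × (909 − 4.59) g/m³ = 1.32×10^6 g/d = 1320 kg/d.
Net biomass production P_X = Y_obs × Q·(S₀ − S) = 0.2350 × 1320 = 310.3 kg VSS/d.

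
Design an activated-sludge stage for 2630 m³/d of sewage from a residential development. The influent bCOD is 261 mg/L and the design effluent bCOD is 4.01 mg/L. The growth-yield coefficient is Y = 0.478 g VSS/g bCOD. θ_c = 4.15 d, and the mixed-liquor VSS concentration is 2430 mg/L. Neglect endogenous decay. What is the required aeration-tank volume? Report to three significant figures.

V ≈ 552 m³

V·X = Y·Q·ΔS·θ_c gives V = 0.478 × 2630 × (261 − 4.01) × 4.15 / 2430 = 551.7 m³.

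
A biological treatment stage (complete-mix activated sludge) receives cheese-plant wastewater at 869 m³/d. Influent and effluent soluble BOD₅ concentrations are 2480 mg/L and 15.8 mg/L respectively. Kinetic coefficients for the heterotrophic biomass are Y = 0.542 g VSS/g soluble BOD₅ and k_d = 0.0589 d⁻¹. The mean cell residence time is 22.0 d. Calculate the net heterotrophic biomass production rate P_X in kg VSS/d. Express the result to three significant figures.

Observed yield with endogenous decay: Y_obs = Y / (1 + k_d·θ_c) = 0.542 / (1 + 0.0589 × 22.0) = 0.542 / 2.296 = 0.2361 g VSS/g soluble BOD₅.
Substrate removed = Q·(S₀ − S) = 869 m³/d × (2480 − 15.8) g/m³ = 2.14×10^6 g/d = 2141 kg/d.
Biomass produced: P_X = Y_obs·Q·ΔS = 0.2361 × 2141 ≈ 505.5 kg VSS/d.

P_X ≈ 506 kg VSS/d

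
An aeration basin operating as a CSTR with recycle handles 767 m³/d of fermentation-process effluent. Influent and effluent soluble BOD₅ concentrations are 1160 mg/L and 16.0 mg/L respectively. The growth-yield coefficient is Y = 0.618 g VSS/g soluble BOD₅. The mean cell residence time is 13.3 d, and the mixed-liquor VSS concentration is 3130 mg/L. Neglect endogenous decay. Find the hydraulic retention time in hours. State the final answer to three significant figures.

τ ≈ 72.1 h

With k_d = 0 the design equation reduces to V = Y Q (S₀−S) θ_c / X = 0.618 × 767 × (1160 − 16.0) × 13.3 / 3130 = 2304 m³.
Hydraulic retention time τ = V/Q = 2304 / 767 = 3.004 d = 72.10 h.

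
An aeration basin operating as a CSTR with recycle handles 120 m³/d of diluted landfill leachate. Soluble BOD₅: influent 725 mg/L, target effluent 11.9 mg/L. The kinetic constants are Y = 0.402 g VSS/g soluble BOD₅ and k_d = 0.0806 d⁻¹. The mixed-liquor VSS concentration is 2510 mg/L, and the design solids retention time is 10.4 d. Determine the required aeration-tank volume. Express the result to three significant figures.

Steady-state biomass mass balance: V·X·(1 + k_d·θ_c) = Y·Q·(S₀ − S)·θ_c, so V = 0.402 × 120 × (725 − 11.9) × 10.4 / [2510 × (1 + 0.0806 × 10.4)] = 3.58×10^5 / 4614 = 77.54 m³.

V ≈ 77.5 m³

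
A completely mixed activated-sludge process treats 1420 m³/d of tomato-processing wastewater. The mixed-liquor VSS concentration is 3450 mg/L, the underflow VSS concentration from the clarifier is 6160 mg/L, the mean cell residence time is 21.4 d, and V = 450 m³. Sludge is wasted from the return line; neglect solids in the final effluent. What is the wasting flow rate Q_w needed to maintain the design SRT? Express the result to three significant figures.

Q_w ≈ 11.8 m³/d

Q_w = (V·X)/(θ_c X_r) = 450.0 × 3450 / (21.4 × 6160) = 11.78 m³/d.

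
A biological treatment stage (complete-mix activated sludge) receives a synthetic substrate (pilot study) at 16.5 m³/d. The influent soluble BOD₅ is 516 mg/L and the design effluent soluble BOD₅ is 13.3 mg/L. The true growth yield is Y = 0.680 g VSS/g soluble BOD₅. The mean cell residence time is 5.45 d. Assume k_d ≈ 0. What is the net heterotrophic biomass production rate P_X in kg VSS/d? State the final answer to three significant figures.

With endogenous decay neglected, the observed yield equals the true yield: Y_obs = Y = 0.680 g VSS/g soluble BOD₅.
Mass of soluble BOD₅ removed per day: Q(S₀ − S) = 16.5 × 502.7 g/m³ = 8.295 kg/d.
Biomass produced: P_X = Y_obs·Q·ΔS = 0.6800 × 8.295 ≈ 5.640 kg VSS/d.

P_X ≈ 5.64 kg VSS/d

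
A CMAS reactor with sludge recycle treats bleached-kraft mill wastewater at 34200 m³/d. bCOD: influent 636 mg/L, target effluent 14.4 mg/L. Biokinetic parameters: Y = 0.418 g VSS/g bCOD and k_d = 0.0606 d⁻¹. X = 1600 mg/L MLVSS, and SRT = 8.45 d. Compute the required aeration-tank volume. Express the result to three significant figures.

From the SRT design equation V = Y Q (S₀−S) θ_c / [X (1 + k_d θ_c)] = 0.418 × 34200 × (636 − 14.4) × 8.45 / [1600 × (1 + 0.0606 × 8.45)] = 7.51×10^7 / 2419 = 31037 m³.

V ≈ 31000 m³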